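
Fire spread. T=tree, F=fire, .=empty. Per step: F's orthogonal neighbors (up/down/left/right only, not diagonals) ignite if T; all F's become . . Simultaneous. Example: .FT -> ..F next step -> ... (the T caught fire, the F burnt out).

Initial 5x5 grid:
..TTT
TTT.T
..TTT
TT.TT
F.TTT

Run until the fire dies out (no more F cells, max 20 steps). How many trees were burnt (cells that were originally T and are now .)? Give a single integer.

Step 1: +1 fires, +1 burnt (F count now 1)
Step 2: +1 fires, +1 burnt (F count now 1)
Step 3: +0 fires, +1 burnt (F count now 0)
Fire out after step 3
Initially T: 17, now '.': 10
Total burnt (originally-T cells now '.'): 2

Answer: 2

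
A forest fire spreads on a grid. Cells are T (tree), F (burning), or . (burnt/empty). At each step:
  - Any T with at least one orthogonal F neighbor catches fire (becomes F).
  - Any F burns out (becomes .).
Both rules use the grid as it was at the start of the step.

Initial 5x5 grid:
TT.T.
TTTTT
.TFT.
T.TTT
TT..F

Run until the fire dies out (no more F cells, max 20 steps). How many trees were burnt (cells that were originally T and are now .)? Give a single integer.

Answer: 13

Derivation:
Step 1: +5 fires, +2 burnt (F count now 5)
Step 2: +3 fires, +5 burnt (F count now 3)
Step 3: +4 fires, +3 burnt (F count now 4)
Step 4: +1 fires, +4 burnt (F count now 1)
Step 5: +0 fires, +1 burnt (F count now 0)
Fire out after step 5
Initially T: 16, now '.': 22
Total burnt (originally-T cells now '.'): 13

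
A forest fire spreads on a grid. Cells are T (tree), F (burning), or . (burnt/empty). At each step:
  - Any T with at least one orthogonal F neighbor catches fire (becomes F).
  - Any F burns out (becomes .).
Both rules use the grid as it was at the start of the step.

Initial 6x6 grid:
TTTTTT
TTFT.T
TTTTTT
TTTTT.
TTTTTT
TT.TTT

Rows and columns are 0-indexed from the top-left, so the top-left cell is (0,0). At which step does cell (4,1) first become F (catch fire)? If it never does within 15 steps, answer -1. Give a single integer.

Step 1: cell (4,1)='T' (+4 fires, +1 burnt)
Step 2: cell (4,1)='T' (+6 fires, +4 burnt)
Step 3: cell (4,1)='T' (+7 fires, +6 burnt)
Step 4: cell (4,1)='F' (+6 fires, +7 burnt)
  -> target ignites at step 4
Step 5: cell (4,1)='.' (+5 fires, +6 burnt)
Step 6: cell (4,1)='.' (+3 fires, +5 burnt)
Step 7: cell (4,1)='.' (+1 fires, +3 burnt)
Step 8: cell (4,1)='.' (+0 fires, +1 burnt)
  fire out at step 8

4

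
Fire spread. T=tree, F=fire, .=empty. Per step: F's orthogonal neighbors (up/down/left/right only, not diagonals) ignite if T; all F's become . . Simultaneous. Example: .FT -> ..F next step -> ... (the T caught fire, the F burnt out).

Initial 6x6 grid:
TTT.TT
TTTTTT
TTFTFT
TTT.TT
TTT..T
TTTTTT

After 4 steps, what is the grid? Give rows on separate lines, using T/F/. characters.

Step 1: 7 trees catch fire, 2 burn out
  TTT.TT
  TTFTFT
  TF.F.F
  TTF.FT
  TTT..T
  TTTTTT
Step 2: 9 trees catch fire, 7 burn out
  TTF.FT
  TF.F.F
  F.....
  TF...F
  TTF..T
  TTTTTT
Step 3: 7 trees catch fire, 9 burn out
  TF...F
  F.....
  ......
  F.....
  TF...F
  TTFTTT
Step 4: 5 trees catch fire, 7 burn out
  F.....
  ......
  ......
  ......
  F.....
  TF.FTF

F.....
......
......
......
F.....
TF.FTF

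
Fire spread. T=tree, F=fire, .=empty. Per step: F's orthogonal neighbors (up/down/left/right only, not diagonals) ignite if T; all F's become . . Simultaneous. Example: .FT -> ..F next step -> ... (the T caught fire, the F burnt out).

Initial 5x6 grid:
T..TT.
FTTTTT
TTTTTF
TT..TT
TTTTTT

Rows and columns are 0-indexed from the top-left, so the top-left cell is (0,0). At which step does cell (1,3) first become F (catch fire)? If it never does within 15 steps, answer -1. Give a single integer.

Step 1: cell (1,3)='T' (+6 fires, +2 burnt)
Step 2: cell (1,3)='T' (+7 fires, +6 burnt)
Step 3: cell (1,3)='F' (+6 fires, +7 burnt)
  -> target ignites at step 3
Step 4: cell (1,3)='.' (+3 fires, +6 burnt)
Step 5: cell (1,3)='.' (+1 fires, +3 burnt)
Step 6: cell (1,3)='.' (+0 fires, +1 burnt)
  fire out at step 6

3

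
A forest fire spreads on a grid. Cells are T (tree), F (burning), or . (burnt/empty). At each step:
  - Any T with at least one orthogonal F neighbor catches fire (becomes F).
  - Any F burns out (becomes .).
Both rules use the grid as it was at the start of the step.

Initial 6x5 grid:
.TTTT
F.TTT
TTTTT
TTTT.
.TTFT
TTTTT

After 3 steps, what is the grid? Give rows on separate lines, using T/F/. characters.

Step 1: 5 trees catch fire, 2 burn out
  .TTTT
  ..TTT
  FTTTT
  TTTF.
  .TF.F
  TTTFT
Step 2: 7 trees catch fire, 5 burn out
  .TTTT
  ..TTT
  .FTFT
  FTF..
  .F...
  TTF.F
Step 3: 5 trees catch fire, 7 burn out
  .TTTT
  ..TFT
  ..F.F
  .F...
  .....
  TF...

.TTTT
..TFT
..F.F
.F...
.....
TF...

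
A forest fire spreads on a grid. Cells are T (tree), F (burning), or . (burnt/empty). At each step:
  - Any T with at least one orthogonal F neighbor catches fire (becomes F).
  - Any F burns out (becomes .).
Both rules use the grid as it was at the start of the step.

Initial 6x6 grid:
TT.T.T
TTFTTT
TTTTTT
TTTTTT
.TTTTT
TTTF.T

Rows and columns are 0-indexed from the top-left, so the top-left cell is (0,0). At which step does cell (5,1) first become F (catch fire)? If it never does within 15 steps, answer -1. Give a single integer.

Step 1: cell (5,1)='T' (+5 fires, +2 burnt)
Step 2: cell (5,1)='F' (+11 fires, +5 burnt)
  -> target ignites at step 2
Step 3: cell (5,1)='.' (+9 fires, +11 burnt)
Step 4: cell (5,1)='.' (+5 fires, +9 burnt)
Step 5: cell (5,1)='.' (+0 fires, +5 burnt)
  fire out at step 5

2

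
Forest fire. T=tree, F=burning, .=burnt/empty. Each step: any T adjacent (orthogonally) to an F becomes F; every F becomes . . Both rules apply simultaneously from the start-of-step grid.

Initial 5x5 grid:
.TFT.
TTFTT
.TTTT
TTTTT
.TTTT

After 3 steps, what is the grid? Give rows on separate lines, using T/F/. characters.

Step 1: 5 trees catch fire, 2 burn out
  .F.F.
  TF.FT
  .TFTT
  TTTTT
  .TTTT
Step 2: 5 trees catch fire, 5 burn out
  .....
  F...F
  .F.FT
  TTFTT
  .TTTT
Step 3: 4 trees catch fire, 5 burn out
  .....
  .....
  ....F
  TF.FT
  .TFTT

.....
.....
....F
TF.FT
.TFTT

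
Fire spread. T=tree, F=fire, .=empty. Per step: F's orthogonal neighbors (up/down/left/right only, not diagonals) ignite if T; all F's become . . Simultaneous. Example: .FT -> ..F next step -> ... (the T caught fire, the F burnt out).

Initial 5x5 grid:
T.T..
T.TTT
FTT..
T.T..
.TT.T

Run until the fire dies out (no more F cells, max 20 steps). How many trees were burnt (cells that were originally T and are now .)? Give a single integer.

Step 1: +3 fires, +1 burnt (F count now 3)
Step 2: +2 fires, +3 burnt (F count now 2)
Step 3: +2 fires, +2 burnt (F count now 2)
Step 4: +3 fires, +2 burnt (F count now 3)
Step 5: +2 fires, +3 burnt (F count now 2)
Step 6: +0 fires, +2 burnt (F count now 0)
Fire out after step 6
Initially T: 13, now '.': 24
Total burnt (originally-T cells now '.'): 12

Answer: 12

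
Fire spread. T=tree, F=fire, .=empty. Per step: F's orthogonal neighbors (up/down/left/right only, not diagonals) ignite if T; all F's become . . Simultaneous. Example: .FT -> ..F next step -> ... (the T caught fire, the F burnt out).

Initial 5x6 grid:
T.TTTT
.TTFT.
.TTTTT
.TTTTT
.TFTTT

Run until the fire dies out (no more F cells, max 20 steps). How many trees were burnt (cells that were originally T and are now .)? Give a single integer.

Answer: 21

Derivation:
Step 1: +7 fires, +2 burnt (F count now 7)
Step 2: +8 fires, +7 burnt (F count now 8)
Step 3: +5 fires, +8 burnt (F count now 5)
Step 4: +1 fires, +5 burnt (F count now 1)
Step 5: +0 fires, +1 burnt (F count now 0)
Fire out after step 5
Initially T: 22, now '.': 29
Total burnt (originally-T cells now '.'): 21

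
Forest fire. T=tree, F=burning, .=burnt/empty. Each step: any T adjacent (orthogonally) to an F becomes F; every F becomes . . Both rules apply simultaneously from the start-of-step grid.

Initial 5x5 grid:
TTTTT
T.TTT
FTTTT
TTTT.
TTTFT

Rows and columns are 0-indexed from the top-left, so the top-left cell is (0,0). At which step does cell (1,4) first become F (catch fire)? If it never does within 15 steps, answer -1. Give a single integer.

Step 1: cell (1,4)='T' (+6 fires, +2 burnt)
Step 2: cell (1,4)='T' (+7 fires, +6 burnt)
Step 3: cell (1,4)='T' (+4 fires, +7 burnt)
Step 4: cell (1,4)='F' (+3 fires, +4 burnt)
  -> target ignites at step 4
Step 5: cell (1,4)='.' (+1 fires, +3 burnt)
Step 6: cell (1,4)='.' (+0 fires, +1 burnt)
  fire out at step 6

4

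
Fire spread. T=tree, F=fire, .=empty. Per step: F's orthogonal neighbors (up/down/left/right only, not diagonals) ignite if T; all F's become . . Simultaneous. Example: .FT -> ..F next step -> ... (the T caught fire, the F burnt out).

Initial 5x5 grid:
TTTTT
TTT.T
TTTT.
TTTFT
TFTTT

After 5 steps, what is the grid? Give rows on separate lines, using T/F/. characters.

Step 1: 7 trees catch fire, 2 burn out
  TTTTT
  TTT.T
  TTTF.
  TFF.F
  F.FFT
Step 2: 4 trees catch fire, 7 burn out
  TTTTT
  TTT.T
  TFF..
  F....
  ....F
Step 3: 3 trees catch fire, 4 burn out
  TTTTT
  TFF.T
  F....
  .....
  .....
Step 4: 3 trees catch fire, 3 burn out
  TFFTT
  F...T
  .....
  .....
  .....
Step 5: 2 trees catch fire, 3 burn out
  F..FT
  ....T
  .....
  .....
  .....

F..FT
....T
.....
.....
.....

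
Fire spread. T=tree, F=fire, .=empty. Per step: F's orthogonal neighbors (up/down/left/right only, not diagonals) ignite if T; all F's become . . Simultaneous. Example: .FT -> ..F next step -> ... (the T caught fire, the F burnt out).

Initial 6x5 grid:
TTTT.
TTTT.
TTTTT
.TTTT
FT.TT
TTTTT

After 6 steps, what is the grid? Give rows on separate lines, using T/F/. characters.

Step 1: 2 trees catch fire, 1 burn out
  TTTT.
  TTTT.
  TTTTT
  .TTTT
  .F.TT
  FTTTT
Step 2: 2 trees catch fire, 2 burn out
  TTTT.
  TTTT.
  TTTTT
  .FTTT
  ...TT
  .FTTT
Step 3: 3 trees catch fire, 2 burn out
  TTTT.
  TTTT.
  TFTTT
  ..FTT
  ...TT
  ..FTT
Step 4: 5 trees catch fire, 3 burn out
  TTTT.
  TFTT.
  F.FTT
  ...FT
  ...TT
  ...FT
Step 5: 7 trees catch fire, 5 burn out
  TFTT.
  F.FT.
  ...FT
  ....F
  ...FT
  ....F
Step 6: 5 trees catch fire, 7 burn out
  F.FT.
  ...F.
  ....F
  .....
  ....F
  .....

F.FT.
...F.
....F
.....
....F
.....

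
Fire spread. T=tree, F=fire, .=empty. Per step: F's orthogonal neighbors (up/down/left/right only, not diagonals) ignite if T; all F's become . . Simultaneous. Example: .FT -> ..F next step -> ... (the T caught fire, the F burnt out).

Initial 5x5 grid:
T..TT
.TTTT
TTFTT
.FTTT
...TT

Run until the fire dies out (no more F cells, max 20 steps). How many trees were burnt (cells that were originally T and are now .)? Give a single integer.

Step 1: +4 fires, +2 burnt (F count now 4)
Step 2: +5 fires, +4 burnt (F count now 5)
Step 3: +4 fires, +5 burnt (F count now 4)
Step 4: +2 fires, +4 burnt (F count now 2)
Step 5: +0 fires, +2 burnt (F count now 0)
Fire out after step 5
Initially T: 16, now '.': 24
Total burnt (originally-T cells now '.'): 15

Answer: 15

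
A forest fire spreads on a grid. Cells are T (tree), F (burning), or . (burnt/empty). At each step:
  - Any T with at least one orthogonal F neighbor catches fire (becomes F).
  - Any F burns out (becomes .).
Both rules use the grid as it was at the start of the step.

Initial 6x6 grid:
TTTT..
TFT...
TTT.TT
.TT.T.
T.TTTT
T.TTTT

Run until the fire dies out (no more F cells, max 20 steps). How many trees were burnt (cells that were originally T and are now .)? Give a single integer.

Step 1: +4 fires, +1 burnt (F count now 4)
Step 2: +5 fires, +4 burnt (F count now 5)
Step 3: +2 fires, +5 burnt (F count now 2)
Step 4: +1 fires, +2 burnt (F count now 1)
Step 5: +2 fires, +1 burnt (F count now 2)
Step 6: +2 fires, +2 burnt (F count now 2)
Step 7: +3 fires, +2 burnt (F count now 3)
Step 8: +2 fires, +3 burnt (F count now 2)
Step 9: +1 fires, +2 burnt (F count now 1)
Step 10: +0 fires, +1 burnt (F count now 0)
Fire out after step 10
Initially T: 24, now '.': 34
Total burnt (originally-T cells now '.'): 22

Answer: 22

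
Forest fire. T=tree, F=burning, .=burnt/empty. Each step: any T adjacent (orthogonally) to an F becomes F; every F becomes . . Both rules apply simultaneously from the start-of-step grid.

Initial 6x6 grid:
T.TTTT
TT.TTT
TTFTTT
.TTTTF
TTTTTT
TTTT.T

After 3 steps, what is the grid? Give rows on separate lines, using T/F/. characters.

Step 1: 6 trees catch fire, 2 burn out
  T.TTTT
  TT.TTT
  TF.FTF
  .TFTF.
  TTTTTF
  TTTT.T
Step 2: 10 trees catch fire, 6 burn out
  T.TTTT
  TF.FTF
  F...F.
  .F.F..
  TTFTF.
  TTTT.F
Step 3: 7 trees catch fire, 10 burn out
  T.TFTF
  F...F.
  ......
  ......
  TF.F..
  TTFT..

T.TFTF
F...F.
......
......
TF.F..
TTFT..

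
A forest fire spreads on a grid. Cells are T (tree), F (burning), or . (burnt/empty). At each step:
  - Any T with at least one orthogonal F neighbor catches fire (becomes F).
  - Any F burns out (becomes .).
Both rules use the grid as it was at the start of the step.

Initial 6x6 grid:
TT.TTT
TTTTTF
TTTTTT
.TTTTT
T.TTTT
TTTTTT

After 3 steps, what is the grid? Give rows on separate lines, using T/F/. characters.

Step 1: 3 trees catch fire, 1 burn out
  TT.TTF
  TTTTF.
  TTTTTF
  .TTTTT
  T.TTTT
  TTTTTT
Step 2: 4 trees catch fire, 3 burn out
  TT.TF.
  TTTF..
  TTTTF.
  .TTTTF
  T.TTTT
  TTTTTT
Step 3: 5 trees catch fire, 4 burn out
  TT.F..
  TTF...
  TTTF..
  .TTTF.
  T.TTTF
  TTTTTT

TT.F..
TTF...
TTTF..
.TTTF.
T.TTTF
TTTTTT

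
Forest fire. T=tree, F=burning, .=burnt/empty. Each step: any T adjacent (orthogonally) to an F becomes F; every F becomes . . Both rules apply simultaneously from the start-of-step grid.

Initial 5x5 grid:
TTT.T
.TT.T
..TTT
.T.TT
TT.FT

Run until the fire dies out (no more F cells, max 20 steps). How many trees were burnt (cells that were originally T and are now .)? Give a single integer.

Answer: 13

Derivation:
Step 1: +2 fires, +1 burnt (F count now 2)
Step 2: +2 fires, +2 burnt (F count now 2)
Step 3: +2 fires, +2 burnt (F count now 2)
Step 4: +2 fires, +2 burnt (F count now 2)
Step 5: +3 fires, +2 burnt (F count now 3)
Step 6: +1 fires, +3 burnt (F count now 1)
Step 7: +1 fires, +1 burnt (F count now 1)
Step 8: +0 fires, +1 burnt (F count now 0)
Fire out after step 8
Initially T: 16, now '.': 22
Total burnt (originally-T cells now '.'): 13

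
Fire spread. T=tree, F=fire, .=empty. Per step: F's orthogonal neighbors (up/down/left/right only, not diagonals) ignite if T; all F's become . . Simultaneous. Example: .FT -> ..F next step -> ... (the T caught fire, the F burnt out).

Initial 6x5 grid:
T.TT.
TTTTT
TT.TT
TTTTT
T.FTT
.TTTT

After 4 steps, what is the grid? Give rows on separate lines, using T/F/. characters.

Step 1: 3 trees catch fire, 1 burn out
  T.TT.
  TTTTT
  TT.TT
  TTFTT
  T..FT
  .TFTT
Step 2: 5 trees catch fire, 3 burn out
  T.TT.
  TTTTT
  TT.TT
  TF.FT
  T...F
  .F.FT
Step 3: 5 trees catch fire, 5 burn out
  T.TT.
  TTTTT
  TF.FT
  F...F
  T....
  ....F
Step 4: 5 trees catch fire, 5 burn out
  T.TT.
  TFTFT
  F...F
  .....
  F....
  .....

T.TT.
TFTFT
F...F
.....
F....
.....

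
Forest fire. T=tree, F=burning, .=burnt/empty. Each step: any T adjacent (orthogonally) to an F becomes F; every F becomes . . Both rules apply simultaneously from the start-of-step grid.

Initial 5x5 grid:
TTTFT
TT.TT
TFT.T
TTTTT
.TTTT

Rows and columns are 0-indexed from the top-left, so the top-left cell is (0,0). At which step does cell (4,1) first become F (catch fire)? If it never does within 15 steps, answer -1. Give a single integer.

Step 1: cell (4,1)='T' (+7 fires, +2 burnt)
Step 2: cell (4,1)='F' (+6 fires, +7 burnt)
  -> target ignites at step 2
Step 3: cell (4,1)='.' (+4 fires, +6 burnt)
Step 4: cell (4,1)='.' (+2 fires, +4 burnt)
Step 5: cell (4,1)='.' (+1 fires, +2 burnt)
Step 6: cell (4,1)='.' (+0 fires, +1 burnt)
  fire out at step 6

2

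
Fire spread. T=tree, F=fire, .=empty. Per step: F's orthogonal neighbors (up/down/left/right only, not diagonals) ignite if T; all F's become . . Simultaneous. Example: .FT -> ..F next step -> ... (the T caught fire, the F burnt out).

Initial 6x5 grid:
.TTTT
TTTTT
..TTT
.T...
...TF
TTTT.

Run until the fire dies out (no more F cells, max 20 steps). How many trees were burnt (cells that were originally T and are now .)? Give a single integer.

Answer: 5

Derivation:
Step 1: +1 fires, +1 burnt (F count now 1)
Step 2: +1 fires, +1 burnt (F count now 1)
Step 3: +1 fires, +1 burnt (F count now 1)
Step 4: +1 fires, +1 burnt (F count now 1)
Step 5: +1 fires, +1 burnt (F count now 1)
Step 6: +0 fires, +1 burnt (F count now 0)
Fire out after step 6
Initially T: 18, now '.': 17
Total burnt (originally-T cells now '.'): 5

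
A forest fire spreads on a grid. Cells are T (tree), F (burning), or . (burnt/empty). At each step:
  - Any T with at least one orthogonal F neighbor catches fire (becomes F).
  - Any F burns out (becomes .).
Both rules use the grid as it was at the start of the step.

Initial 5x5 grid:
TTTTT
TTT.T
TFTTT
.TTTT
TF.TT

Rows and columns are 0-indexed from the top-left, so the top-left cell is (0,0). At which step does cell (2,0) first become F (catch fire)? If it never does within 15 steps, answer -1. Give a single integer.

Step 1: cell (2,0)='F' (+5 fires, +2 burnt)
  -> target ignites at step 1
Step 2: cell (2,0)='.' (+5 fires, +5 burnt)
Step 3: cell (2,0)='.' (+4 fires, +5 burnt)
Step 4: cell (2,0)='.' (+4 fires, +4 burnt)
Step 5: cell (2,0)='.' (+2 fires, +4 burnt)
Step 6: cell (2,0)='.' (+0 fires, +2 burnt)
  fire out at step 6

1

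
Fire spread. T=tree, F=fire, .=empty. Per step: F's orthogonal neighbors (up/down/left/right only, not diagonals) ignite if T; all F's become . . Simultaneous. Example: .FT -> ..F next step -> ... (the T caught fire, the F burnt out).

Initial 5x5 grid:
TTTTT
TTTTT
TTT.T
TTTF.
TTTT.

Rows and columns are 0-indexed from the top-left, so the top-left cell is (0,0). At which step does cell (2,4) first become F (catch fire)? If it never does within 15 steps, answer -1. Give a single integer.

Step 1: cell (2,4)='T' (+2 fires, +1 burnt)
Step 2: cell (2,4)='T' (+3 fires, +2 burnt)
Step 3: cell (2,4)='T' (+4 fires, +3 burnt)
Step 4: cell (2,4)='T' (+5 fires, +4 burnt)
Step 5: cell (2,4)='T' (+4 fires, +5 burnt)
Step 6: cell (2,4)='F' (+3 fires, +4 burnt)
  -> target ignites at step 6
Step 7: cell (2,4)='.' (+0 fires, +3 burnt)
  fire out at step 7

6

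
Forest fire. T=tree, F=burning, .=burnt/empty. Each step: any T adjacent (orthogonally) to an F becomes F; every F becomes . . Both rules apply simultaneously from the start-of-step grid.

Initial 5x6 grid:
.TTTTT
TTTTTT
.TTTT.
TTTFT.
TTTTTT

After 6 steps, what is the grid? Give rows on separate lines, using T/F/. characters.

Step 1: 4 trees catch fire, 1 burn out
  .TTTTT
  TTTTTT
  .TTFT.
  TTF.F.
  TTTFTT
Step 2: 6 trees catch fire, 4 burn out
  .TTTTT
  TTTFTT
  .TF.F.
  TF....
  TTF.FT
Step 3: 7 trees catch fire, 6 burn out
  .TTFTT
  TTF.FT
  .F....
  F.....
  TF...F
Step 4: 5 trees catch fire, 7 burn out
  .TF.FT
  TF...F
  ......
  ......
  F.....
Step 5: 3 trees catch fire, 5 burn out
  .F...F
  F.....
  ......
  ......
  ......
Step 6: 0 trees catch fire, 3 burn out
  ......
  ......
  ......
  ......
  ......

......
......
......
......
......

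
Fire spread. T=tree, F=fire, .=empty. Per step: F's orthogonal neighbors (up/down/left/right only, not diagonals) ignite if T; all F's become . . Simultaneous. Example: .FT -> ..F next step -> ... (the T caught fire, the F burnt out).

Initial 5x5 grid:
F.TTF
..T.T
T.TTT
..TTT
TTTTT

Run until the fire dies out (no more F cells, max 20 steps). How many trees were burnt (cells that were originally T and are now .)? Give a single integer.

Answer: 15

Derivation:
Step 1: +2 fires, +2 burnt (F count now 2)
Step 2: +2 fires, +2 burnt (F count now 2)
Step 3: +3 fires, +2 burnt (F count now 3)
Step 4: +3 fires, +3 burnt (F count now 3)
Step 5: +2 fires, +3 burnt (F count now 2)
Step 6: +1 fires, +2 burnt (F count now 1)
Step 7: +1 fires, +1 burnt (F count now 1)
Step 8: +1 fires, +1 burnt (F count now 1)
Step 9: +0 fires, +1 burnt (F count now 0)
Fire out after step 9
Initially T: 16, now '.': 24
Total burnt (originally-T cells now '.'): 15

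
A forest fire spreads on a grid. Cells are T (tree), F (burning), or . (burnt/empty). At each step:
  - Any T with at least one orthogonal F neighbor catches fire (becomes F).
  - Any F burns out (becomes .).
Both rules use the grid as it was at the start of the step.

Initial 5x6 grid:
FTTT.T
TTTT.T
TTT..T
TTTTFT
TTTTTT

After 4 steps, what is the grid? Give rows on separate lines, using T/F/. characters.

Step 1: 5 trees catch fire, 2 burn out
  .FTT.T
  FTTT.T
  TTT..T
  TTTF.F
  TTTTFT
Step 2: 7 trees catch fire, 5 burn out
  ..FT.T
  .FTT.T
  FTT..F
  TTF...
  TTTF.F
Step 3: 8 trees catch fire, 7 burn out
  ...F.T
  ..FT.F
  .FF...
  FF....
  TTF...
Step 4: 4 trees catch fire, 8 burn out
  .....F
  ...F..
  ......
  ......
  FF....

.....F
...F..
......
......
FF....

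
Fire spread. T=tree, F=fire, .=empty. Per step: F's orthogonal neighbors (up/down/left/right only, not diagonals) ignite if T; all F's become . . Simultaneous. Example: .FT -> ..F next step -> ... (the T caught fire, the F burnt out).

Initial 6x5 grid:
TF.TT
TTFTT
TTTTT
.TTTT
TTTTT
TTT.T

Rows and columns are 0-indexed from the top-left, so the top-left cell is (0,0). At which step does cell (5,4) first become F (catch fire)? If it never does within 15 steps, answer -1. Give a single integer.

Step 1: cell (5,4)='T' (+4 fires, +2 burnt)
Step 2: cell (5,4)='T' (+6 fires, +4 burnt)
Step 3: cell (5,4)='T' (+6 fires, +6 burnt)
Step 4: cell (5,4)='T' (+4 fires, +6 burnt)
Step 5: cell (5,4)='T' (+3 fires, +4 burnt)
Step 6: cell (5,4)='F' (+2 fires, +3 burnt)
  -> target ignites at step 6
Step 7: cell (5,4)='.' (+0 fires, +2 burnt)
  fire out at step 7

6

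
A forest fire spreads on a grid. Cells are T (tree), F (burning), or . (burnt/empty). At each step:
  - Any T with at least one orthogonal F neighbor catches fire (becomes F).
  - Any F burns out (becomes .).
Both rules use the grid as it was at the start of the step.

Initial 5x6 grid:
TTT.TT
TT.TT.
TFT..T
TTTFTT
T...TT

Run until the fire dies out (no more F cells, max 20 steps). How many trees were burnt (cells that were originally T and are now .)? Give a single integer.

Answer: 16

Derivation:
Step 1: +6 fires, +2 burnt (F count now 6)
Step 2: +5 fires, +6 burnt (F count now 5)
Step 3: +5 fires, +5 burnt (F count now 5)
Step 4: +0 fires, +5 burnt (F count now 0)
Fire out after step 4
Initially T: 20, now '.': 26
Total burnt (originally-T cells now '.'): 16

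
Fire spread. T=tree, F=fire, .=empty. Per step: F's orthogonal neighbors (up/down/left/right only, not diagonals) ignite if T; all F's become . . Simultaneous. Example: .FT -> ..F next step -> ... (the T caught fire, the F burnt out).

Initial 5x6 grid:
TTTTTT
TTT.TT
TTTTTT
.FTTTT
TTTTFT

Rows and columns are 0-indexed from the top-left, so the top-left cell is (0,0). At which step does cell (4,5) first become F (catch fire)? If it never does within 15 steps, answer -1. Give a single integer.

Step 1: cell (4,5)='F' (+6 fires, +2 burnt)
  -> target ignites at step 1
Step 2: cell (4,5)='.' (+8 fires, +6 burnt)
Step 3: cell (4,5)='.' (+6 fires, +8 burnt)
Step 4: cell (4,5)='.' (+4 fires, +6 burnt)
Step 5: cell (4,5)='.' (+2 fires, +4 burnt)
Step 6: cell (4,5)='.' (+0 fires, +2 burnt)
  fire out at step 6

1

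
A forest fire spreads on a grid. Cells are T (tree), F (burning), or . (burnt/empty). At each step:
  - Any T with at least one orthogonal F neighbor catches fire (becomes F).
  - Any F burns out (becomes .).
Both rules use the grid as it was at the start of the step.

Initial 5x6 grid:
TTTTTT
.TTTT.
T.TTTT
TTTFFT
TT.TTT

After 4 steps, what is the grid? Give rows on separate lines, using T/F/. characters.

Step 1: 6 trees catch fire, 2 burn out
  TTTTTT
  .TTTT.
  T.TFFT
  TTF..F
  TT.FFT
Step 2: 6 trees catch fire, 6 burn out
  TTTTTT
  .TTFF.
  T.F..F
  TF....
  TT...F
Step 3: 5 trees catch fire, 6 burn out
  TTTFFT
  .TF...
  T.....
  F.....
  TF....
Step 4: 5 trees catch fire, 5 burn out
  TTF..F
  .F....
  F.....
  ......
  F.....

TTF..F
.F....
F.....
......
F.....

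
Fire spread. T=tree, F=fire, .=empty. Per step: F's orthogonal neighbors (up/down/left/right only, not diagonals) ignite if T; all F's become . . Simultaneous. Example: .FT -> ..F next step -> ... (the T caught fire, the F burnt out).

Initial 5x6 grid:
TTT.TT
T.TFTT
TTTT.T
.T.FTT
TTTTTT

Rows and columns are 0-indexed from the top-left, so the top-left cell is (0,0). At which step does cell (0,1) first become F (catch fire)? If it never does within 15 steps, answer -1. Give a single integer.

Step 1: cell (0,1)='T' (+5 fires, +2 burnt)
Step 2: cell (0,1)='T' (+7 fires, +5 burnt)
Step 3: cell (0,1)='F' (+6 fires, +7 burnt)
  -> target ignites at step 3
Step 4: cell (0,1)='.' (+4 fires, +6 burnt)
Step 5: cell (0,1)='.' (+1 fires, +4 burnt)
Step 6: cell (0,1)='.' (+0 fires, +1 burnt)
  fire out at step 6

3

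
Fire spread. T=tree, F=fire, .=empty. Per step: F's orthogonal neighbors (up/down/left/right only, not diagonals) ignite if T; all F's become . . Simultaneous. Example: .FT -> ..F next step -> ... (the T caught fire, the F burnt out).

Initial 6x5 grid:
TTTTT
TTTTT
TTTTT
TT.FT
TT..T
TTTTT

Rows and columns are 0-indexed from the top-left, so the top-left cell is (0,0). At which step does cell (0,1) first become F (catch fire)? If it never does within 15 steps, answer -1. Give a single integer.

Step 1: cell (0,1)='T' (+2 fires, +1 burnt)
Step 2: cell (0,1)='T' (+4 fires, +2 burnt)
Step 3: cell (0,1)='T' (+5 fires, +4 burnt)
Step 4: cell (0,1)='T' (+6 fires, +5 burnt)
Step 5: cell (0,1)='F' (+5 fires, +6 burnt)
  -> target ignites at step 5
Step 6: cell (0,1)='.' (+3 fires, +5 burnt)
Step 7: cell (0,1)='.' (+1 fires, +3 burnt)
Step 8: cell (0,1)='.' (+0 fires, +1 burnt)
  fire out at step 8

5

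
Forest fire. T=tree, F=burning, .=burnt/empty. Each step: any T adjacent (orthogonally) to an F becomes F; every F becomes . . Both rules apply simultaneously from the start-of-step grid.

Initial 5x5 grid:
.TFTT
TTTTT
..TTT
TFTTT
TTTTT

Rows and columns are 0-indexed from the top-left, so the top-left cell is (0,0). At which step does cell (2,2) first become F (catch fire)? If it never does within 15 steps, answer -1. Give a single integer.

Step 1: cell (2,2)='T' (+6 fires, +2 burnt)
Step 2: cell (2,2)='F' (+7 fires, +6 burnt)
  -> target ignites at step 2
Step 3: cell (2,2)='.' (+5 fires, +7 burnt)
Step 4: cell (2,2)='.' (+2 fires, +5 burnt)
Step 5: cell (2,2)='.' (+0 fires, +2 burnt)
  fire out at step 5

2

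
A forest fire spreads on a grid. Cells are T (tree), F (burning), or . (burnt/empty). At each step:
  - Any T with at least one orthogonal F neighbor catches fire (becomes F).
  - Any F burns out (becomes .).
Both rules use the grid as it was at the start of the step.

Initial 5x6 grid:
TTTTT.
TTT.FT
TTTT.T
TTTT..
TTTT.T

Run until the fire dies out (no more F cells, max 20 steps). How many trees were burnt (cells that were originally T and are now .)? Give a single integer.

Step 1: +2 fires, +1 burnt (F count now 2)
Step 2: +2 fires, +2 burnt (F count now 2)
Step 3: +1 fires, +2 burnt (F count now 1)
Step 4: +2 fires, +1 burnt (F count now 2)
Step 5: +3 fires, +2 burnt (F count now 3)
Step 6: +4 fires, +3 burnt (F count now 4)
Step 7: +4 fires, +4 burnt (F count now 4)
Step 8: +3 fires, +4 burnt (F count now 3)
Step 9: +1 fires, +3 burnt (F count now 1)
Step 10: +0 fires, +1 burnt (F count now 0)
Fire out after step 10
Initially T: 23, now '.': 29
Total burnt (originally-T cells now '.'): 22

Answer: 22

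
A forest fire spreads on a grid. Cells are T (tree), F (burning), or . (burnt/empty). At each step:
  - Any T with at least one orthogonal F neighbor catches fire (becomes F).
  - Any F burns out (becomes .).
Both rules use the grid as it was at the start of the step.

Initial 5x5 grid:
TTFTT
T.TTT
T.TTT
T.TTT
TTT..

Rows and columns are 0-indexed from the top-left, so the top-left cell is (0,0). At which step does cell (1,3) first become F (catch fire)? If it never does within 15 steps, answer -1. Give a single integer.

Step 1: cell (1,3)='T' (+3 fires, +1 burnt)
Step 2: cell (1,3)='F' (+4 fires, +3 burnt)
  -> target ignites at step 2
Step 3: cell (1,3)='.' (+4 fires, +4 burnt)
Step 4: cell (1,3)='.' (+4 fires, +4 burnt)
Step 5: cell (1,3)='.' (+3 fires, +4 burnt)
Step 6: cell (1,3)='.' (+1 fires, +3 burnt)
Step 7: cell (1,3)='.' (+0 fires, +1 burnt)
  fire out at step 7

2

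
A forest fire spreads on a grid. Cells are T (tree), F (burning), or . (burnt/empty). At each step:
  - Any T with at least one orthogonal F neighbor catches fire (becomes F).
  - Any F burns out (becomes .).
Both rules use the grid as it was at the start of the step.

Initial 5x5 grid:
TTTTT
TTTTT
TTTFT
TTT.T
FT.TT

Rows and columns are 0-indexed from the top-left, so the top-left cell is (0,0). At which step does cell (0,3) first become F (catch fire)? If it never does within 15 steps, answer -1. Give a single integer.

Step 1: cell (0,3)='T' (+5 fires, +2 burnt)
Step 2: cell (0,3)='F' (+8 fires, +5 burnt)
  -> target ignites at step 2
Step 3: cell (0,3)='.' (+5 fires, +8 burnt)
Step 4: cell (0,3)='.' (+3 fires, +5 burnt)
Step 5: cell (0,3)='.' (+0 fires, +3 burnt)
  fire out at step 5

2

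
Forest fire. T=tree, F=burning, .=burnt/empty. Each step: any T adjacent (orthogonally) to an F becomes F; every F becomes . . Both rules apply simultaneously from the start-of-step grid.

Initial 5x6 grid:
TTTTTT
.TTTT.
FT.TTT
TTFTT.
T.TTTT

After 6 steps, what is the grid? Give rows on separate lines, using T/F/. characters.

Step 1: 5 trees catch fire, 2 burn out
  TTTTTT
  .TTTT.
  .F.TTT
  FF.FT.
  T.FTTT
Step 2: 5 trees catch fire, 5 burn out
  TTTTTT
  .FTTT.
  ...FTT
  ....F.
  F..FTT
Step 3: 5 trees catch fire, 5 burn out
  TFTTTT
  ..FFT.
  ....FT
  ......
  ....FT
Step 4: 6 trees catch fire, 5 burn out
  F.FFTT
  ....F.
  .....F
  ......
  .....F
Step 5: 1 trees catch fire, 6 burn out
  ....FT
  ......
  ......
  ......
  ......
Step 6: 1 trees catch fire, 1 burn out
  .....F
  ......
  ......
  ......
  ......

.....F
......
......
......
......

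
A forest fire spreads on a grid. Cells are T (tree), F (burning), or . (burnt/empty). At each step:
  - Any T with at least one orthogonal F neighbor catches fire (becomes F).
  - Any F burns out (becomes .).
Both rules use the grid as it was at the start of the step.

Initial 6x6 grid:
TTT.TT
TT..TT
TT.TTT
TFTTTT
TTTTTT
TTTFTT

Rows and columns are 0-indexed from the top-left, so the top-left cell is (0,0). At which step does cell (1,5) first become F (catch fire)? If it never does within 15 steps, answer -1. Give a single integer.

Step 1: cell (1,5)='T' (+7 fires, +2 burnt)
Step 2: cell (1,5)='T' (+8 fires, +7 burnt)
Step 3: cell (1,5)='T' (+6 fires, +8 burnt)
Step 4: cell (1,5)='T' (+4 fires, +6 burnt)
Step 5: cell (1,5)='T' (+2 fires, +4 burnt)
Step 6: cell (1,5)='F' (+2 fires, +2 burnt)
  -> target ignites at step 6
Step 7: cell (1,5)='.' (+1 fires, +2 burnt)
Step 8: cell (1,5)='.' (+0 fires, +1 burnt)
  fire out at step 8

6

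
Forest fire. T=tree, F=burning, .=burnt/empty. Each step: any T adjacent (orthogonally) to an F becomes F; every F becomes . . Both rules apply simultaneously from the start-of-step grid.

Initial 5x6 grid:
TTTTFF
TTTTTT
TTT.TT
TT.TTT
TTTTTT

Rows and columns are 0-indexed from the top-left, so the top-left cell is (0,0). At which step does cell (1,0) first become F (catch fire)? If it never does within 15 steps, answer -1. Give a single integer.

Step 1: cell (1,0)='T' (+3 fires, +2 burnt)
Step 2: cell (1,0)='T' (+4 fires, +3 burnt)
Step 3: cell (1,0)='T' (+4 fires, +4 burnt)
Step 4: cell (1,0)='T' (+6 fires, +4 burnt)
Step 5: cell (1,0)='F' (+3 fires, +6 burnt)
  -> target ignites at step 5
Step 6: cell (1,0)='.' (+3 fires, +3 burnt)
Step 7: cell (1,0)='.' (+2 fires, +3 burnt)
Step 8: cell (1,0)='.' (+1 fires, +2 burnt)
Step 9: cell (1,0)='.' (+0 fires, +1 burnt)
  fire out at step 9

5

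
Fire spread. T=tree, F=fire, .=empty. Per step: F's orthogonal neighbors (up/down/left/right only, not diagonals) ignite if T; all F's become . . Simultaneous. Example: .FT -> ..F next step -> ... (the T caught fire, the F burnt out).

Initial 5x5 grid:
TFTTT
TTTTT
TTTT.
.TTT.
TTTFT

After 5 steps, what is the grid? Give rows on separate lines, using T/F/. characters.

Step 1: 6 trees catch fire, 2 burn out
  F.FTT
  TFTTT
  TTTT.
  .TTF.
  TTF.F
Step 2: 7 trees catch fire, 6 burn out
  ...FT
  F.FTT
  TFTF.
  .TF..
  TF...
Step 3: 6 trees catch fire, 7 burn out
  ....F
  ...FT
  F.F..
  .F...
  F....
Step 4: 1 trees catch fire, 6 burn out
  .....
  ....F
  .....
  .....
  .....
Step 5: 0 trees catch fire, 1 burn out
  .....
  .....
  .....
  .....
  .....

.....
.....
.....
.....
.....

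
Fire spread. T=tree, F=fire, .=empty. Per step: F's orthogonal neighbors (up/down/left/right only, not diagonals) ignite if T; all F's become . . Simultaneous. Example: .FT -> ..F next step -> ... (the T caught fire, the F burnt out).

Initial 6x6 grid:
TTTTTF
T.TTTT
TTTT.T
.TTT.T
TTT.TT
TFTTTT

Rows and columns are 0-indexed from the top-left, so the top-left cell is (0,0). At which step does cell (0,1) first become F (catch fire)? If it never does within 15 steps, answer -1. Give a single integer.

Step 1: cell (0,1)='T' (+5 fires, +2 burnt)
Step 2: cell (0,1)='T' (+7 fires, +5 burnt)
Step 3: cell (0,1)='T' (+6 fires, +7 burnt)
Step 4: cell (0,1)='F' (+9 fires, +6 burnt)
  -> target ignites at step 4
Step 5: cell (0,1)='.' (+2 fires, +9 burnt)
Step 6: cell (0,1)='.' (+0 fires, +2 burnt)
  fire out at step 6

4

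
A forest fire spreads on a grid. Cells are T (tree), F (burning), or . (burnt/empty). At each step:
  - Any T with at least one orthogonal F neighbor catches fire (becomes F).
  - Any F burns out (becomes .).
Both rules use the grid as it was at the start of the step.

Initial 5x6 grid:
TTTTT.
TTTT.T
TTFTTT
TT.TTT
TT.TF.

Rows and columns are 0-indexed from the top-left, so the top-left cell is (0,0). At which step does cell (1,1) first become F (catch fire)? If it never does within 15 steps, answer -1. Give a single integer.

Step 1: cell (1,1)='T' (+5 fires, +2 burnt)
Step 2: cell (1,1)='F' (+8 fires, +5 burnt)
  -> target ignites at step 2
Step 3: cell (1,1)='.' (+6 fires, +8 burnt)
Step 4: cell (1,1)='.' (+4 fires, +6 burnt)
Step 5: cell (1,1)='.' (+0 fires, +4 burnt)
  fire out at step 5

2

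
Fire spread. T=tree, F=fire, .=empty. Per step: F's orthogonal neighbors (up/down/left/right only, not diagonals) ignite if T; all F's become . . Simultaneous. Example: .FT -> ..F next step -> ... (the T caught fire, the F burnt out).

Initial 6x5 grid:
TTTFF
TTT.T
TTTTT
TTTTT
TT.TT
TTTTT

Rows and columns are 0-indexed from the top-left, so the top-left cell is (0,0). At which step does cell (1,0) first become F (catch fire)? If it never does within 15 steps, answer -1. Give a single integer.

Step 1: cell (1,0)='T' (+2 fires, +2 burnt)
Step 2: cell (1,0)='T' (+3 fires, +2 burnt)
Step 3: cell (1,0)='T' (+5 fires, +3 burnt)
Step 4: cell (1,0)='F' (+5 fires, +5 burnt)
  -> target ignites at step 4
Step 5: cell (1,0)='.' (+4 fires, +5 burnt)
Step 6: cell (1,0)='.' (+3 fires, +4 burnt)
Step 7: cell (1,0)='.' (+3 fires, +3 burnt)
Step 8: cell (1,0)='.' (+1 fires, +3 burnt)
Step 9: cell (1,0)='.' (+0 fires, +1 burnt)
  fire out at step 9

4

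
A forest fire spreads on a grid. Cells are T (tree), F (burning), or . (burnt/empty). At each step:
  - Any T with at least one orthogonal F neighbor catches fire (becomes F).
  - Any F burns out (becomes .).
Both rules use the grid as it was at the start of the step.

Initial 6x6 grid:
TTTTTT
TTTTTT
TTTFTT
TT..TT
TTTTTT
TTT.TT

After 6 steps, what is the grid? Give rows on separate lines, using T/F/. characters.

Step 1: 3 trees catch fire, 1 burn out
  TTTTTT
  TTTFTT
  TTF.FT
  TT..TT
  TTTTTT
  TTT.TT
Step 2: 6 trees catch fire, 3 burn out
  TTTFTT
  TTF.FT
  TF...F
  TT..FT
  TTTTTT
  TTT.TT
Step 3: 8 trees catch fire, 6 burn out
  TTF.FT
  TF...F
  F.....
  TF...F
  TTTTFT
  TTT.TT
Step 4: 8 trees catch fire, 8 burn out
  TF...F
  F.....
  ......
  F.....
  TFTF.F
  TTT.FT
Step 5: 5 trees catch fire, 8 burn out
  F.....
  ......
  ......
  ......
  F.F...
  TFT..F
Step 6: 2 trees catch fire, 5 burn out
  ......
  ......
  ......
  ......
  ......
  F.F...

......
......
......
......
......
F.F...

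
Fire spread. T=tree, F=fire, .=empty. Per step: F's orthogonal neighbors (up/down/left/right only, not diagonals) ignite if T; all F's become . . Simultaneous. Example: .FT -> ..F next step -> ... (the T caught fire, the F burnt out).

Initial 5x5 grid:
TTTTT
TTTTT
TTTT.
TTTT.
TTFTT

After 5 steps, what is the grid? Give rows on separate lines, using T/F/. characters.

Step 1: 3 trees catch fire, 1 burn out
  TTTTT
  TTTTT
  TTTT.
  TTFT.
  TF.FT
Step 2: 5 trees catch fire, 3 burn out
  TTTTT
  TTTTT
  TTFT.
  TF.F.
  F...F
Step 3: 4 trees catch fire, 5 burn out
  TTTTT
  TTFTT
  TF.F.
  F....
  .....
Step 4: 4 trees catch fire, 4 burn out
  TTFTT
  TF.FT
  F....
  .....
  .....
Step 5: 4 trees catch fire, 4 burn out
  TF.FT
  F...F
  .....
  .....
  .....

TF.FT
F...F
.....
.....
.....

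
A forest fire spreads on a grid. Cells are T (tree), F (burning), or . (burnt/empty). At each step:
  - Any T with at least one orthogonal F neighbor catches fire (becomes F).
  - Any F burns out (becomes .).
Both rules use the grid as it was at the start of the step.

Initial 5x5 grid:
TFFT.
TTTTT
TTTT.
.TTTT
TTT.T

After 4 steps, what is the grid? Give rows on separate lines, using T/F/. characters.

Step 1: 4 trees catch fire, 2 burn out
  F..F.
  TFFTT
  TTTT.
  .TTTT
  TTT.T
Step 2: 4 trees catch fire, 4 burn out
  .....
  F..FT
  TFFT.
  .TTTT
  TTT.T
Step 3: 5 trees catch fire, 4 burn out
  .....
  ....F
  F..F.
  .FFTT
  TTT.T
Step 4: 3 trees catch fire, 5 burn out
  .....
  .....
  .....
  ...FT
  TFF.T

.....
.....
.....
...FT
TFF.T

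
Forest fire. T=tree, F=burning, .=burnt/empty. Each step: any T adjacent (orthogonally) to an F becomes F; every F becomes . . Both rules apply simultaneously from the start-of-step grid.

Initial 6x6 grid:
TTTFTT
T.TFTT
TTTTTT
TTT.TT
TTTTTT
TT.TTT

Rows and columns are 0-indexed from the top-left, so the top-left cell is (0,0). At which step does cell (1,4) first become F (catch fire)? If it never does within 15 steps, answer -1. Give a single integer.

Step 1: cell (1,4)='F' (+5 fires, +2 burnt)
  -> target ignites at step 1
Step 2: cell (1,4)='.' (+5 fires, +5 burnt)
Step 3: cell (1,4)='.' (+5 fires, +5 burnt)
Step 4: cell (1,4)='.' (+6 fires, +5 burnt)
Step 5: cell (1,4)='.' (+5 fires, +6 burnt)
Step 6: cell (1,4)='.' (+4 fires, +5 burnt)
Step 7: cell (1,4)='.' (+1 fires, +4 burnt)
Step 8: cell (1,4)='.' (+0 fires, +1 burnt)
  fire out at step 8

1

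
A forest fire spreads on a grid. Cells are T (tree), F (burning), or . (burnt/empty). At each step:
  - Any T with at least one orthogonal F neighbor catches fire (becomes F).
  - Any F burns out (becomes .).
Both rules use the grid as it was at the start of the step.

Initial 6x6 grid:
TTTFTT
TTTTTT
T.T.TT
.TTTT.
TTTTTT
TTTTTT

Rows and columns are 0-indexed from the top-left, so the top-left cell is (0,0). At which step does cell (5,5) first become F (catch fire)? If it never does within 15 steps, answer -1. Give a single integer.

Step 1: cell (5,5)='T' (+3 fires, +1 burnt)
Step 2: cell (5,5)='T' (+4 fires, +3 burnt)
Step 3: cell (5,5)='T' (+5 fires, +4 burnt)
Step 4: cell (5,5)='T' (+4 fires, +5 burnt)
Step 5: cell (5,5)='T' (+5 fires, +4 burnt)
Step 6: cell (5,5)='T' (+5 fires, +5 burnt)
Step 7: cell (5,5)='F' (+4 fires, +5 burnt)
  -> target ignites at step 7
Step 8: cell (5,5)='.' (+1 fires, +4 burnt)
Step 9: cell (5,5)='.' (+0 fires, +1 burnt)
  fire out at step 9

7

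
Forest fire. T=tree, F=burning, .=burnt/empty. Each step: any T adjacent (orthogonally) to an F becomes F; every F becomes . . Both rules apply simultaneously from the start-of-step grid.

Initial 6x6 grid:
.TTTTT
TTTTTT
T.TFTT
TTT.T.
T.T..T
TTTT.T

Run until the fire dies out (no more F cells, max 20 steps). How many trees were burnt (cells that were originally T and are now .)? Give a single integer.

Step 1: +3 fires, +1 burnt (F count now 3)
Step 2: +6 fires, +3 burnt (F count now 6)
Step 3: +6 fires, +6 burnt (F count now 6)
Step 4: +5 fires, +6 burnt (F count now 5)
Step 5: +4 fires, +5 burnt (F count now 4)
Step 6: +1 fires, +4 burnt (F count now 1)
Step 7: +0 fires, +1 burnt (F count now 0)
Fire out after step 7
Initially T: 27, now '.': 34
Total burnt (originally-T cells now '.'): 25

Answer: 25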